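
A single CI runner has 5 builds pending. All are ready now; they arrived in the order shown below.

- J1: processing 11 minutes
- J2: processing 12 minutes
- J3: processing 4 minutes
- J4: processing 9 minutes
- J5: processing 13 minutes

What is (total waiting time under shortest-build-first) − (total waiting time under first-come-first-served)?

SPT (increasing processing time): J3 J4 J1 J2 J5.
J3: waits 0, runs 0→4
J4: waits 4, runs 4→13
J1: waits 13, runs 13→24
J2: waits 24, runs 24→36
J5: waits 36, runs 36→49
Sum = 0+4+13+24+36 = 77.
FIFO (arrival order): J1 J2 J3 J4 J5.
J1: waits 0, runs 0→11
J2: waits 11, runs 11→23
J3: waits 23, runs 23→27
J4: waits 27, runs 27→36
J5: waits 36, runs 36→49
Sum = 0+11+23+27+36 = 97.
Difference = 77 − 97 = -20.

-20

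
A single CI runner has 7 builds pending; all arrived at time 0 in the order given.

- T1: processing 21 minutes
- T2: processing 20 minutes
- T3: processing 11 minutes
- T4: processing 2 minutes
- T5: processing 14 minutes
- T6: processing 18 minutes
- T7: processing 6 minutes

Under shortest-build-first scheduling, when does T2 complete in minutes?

71

SPT (increasing processing time): T4 T7 T3 T5 T6 T2 T1.
T4: 0→2
T7: 2→8
T3: 8→19
T5: 19→33
T6: 33→51
T2: 51→71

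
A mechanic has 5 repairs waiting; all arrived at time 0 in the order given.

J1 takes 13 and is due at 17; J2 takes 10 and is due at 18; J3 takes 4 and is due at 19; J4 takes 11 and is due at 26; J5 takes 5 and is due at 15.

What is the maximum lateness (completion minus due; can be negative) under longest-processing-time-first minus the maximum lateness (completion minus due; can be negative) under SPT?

-2

LPT (decreasing processing time): J1 J4 J2 J5 J3.
J1: 0→13, due 17, lateness -4
J4: 13→24, due 26, lateness -2
J2: 24→34, due 18, lateness 16
J5: 34→39, due 15, lateness 24
J3: 39→43, due 19, lateness 24
Maximum = 24.
SPT (increasing processing time): J3 J5 J2 J4 J1.
J3: 0→4, due 19, lateness -15
J5: 4→9, due 15, lateness -6
J2: 9→19, due 18, lateness 1
J4: 19→30, due 26, lateness 4
J1: 30→43, due 17, lateness 26
Maximum = 26.
Difference = 24 − 26 = -2.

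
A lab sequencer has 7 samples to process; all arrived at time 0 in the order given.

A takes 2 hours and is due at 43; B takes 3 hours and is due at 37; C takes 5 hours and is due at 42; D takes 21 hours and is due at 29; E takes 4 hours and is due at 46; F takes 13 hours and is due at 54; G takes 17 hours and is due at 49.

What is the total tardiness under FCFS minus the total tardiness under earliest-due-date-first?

4

FIFO (arrival order): A B C D E F G.
A: 0→2, due 43, tardiness 0
B: 2→5, due 37, tardiness 0
C: 5→10, due 42, tardiness 0
D: 10→31, due 29, tardiness 2
E: 31→35, due 46, tardiness 0
F: 35→48, due 54, tardiness 0
G: 48→65, due 49, tardiness 16
Sum = 0+0+0+2+0+0+16 = 18.
EDD (increasing due date): D B C A E G F.
D: 0→21, due 29, tardiness 0
B: 21→24, due 37, tardiness 0
C: 24→29, due 42, tardiness 0
A: 29→31, due 43, tardiness 0
E: 31→35, due 46, tardiness 0
G: 35→52, due 49, tardiness 3
F: 52→65, due 54, tardiness 11
Sum = 0+0+0+0+0+3+11 = 14.
Difference = 18 − 14 = 4.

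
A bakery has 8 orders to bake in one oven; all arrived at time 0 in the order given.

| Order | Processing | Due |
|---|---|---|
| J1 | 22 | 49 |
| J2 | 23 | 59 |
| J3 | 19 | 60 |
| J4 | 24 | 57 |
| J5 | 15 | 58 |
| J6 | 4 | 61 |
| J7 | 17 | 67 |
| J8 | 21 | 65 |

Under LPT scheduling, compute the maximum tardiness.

84

LPT (decreasing processing time): J4 J2 J1 J8 J3 J7 J5 J6.
J4: 0→24, due 57, tardiness 0
J2: 24→47, due 59, tardiness 0
J1: 47→69, due 49, tardiness 20
J8: 69→90, due 65, tardiness 25
J3: 90→109, due 60, tardiness 49
J7: 109→126, due 67, tardiness 59
J5: 126→141, due 58, tardiness 83
J6: 141→145, due 61, tardiness 84
Maximum = 84.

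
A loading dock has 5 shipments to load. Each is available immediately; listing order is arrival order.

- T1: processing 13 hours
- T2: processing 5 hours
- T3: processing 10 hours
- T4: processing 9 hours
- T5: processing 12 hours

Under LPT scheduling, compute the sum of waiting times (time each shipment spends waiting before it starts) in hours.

LPT (decreasing processing time): T1 T5 T3 T4 T2.
T1: waits 0, runs 0→13
T5: waits 13, runs 13→25
T3: waits 25, runs 25→35
T4: waits 35, runs 35→44
T2: waits 44, runs 44→49
Sum = 0+13+25+35+44 = 117.

117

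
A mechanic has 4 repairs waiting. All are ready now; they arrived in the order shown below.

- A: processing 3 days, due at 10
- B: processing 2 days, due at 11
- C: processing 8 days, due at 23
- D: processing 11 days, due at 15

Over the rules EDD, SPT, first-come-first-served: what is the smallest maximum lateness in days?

1

EDD (increasing due date): A B D C.
A: 0→3, due 10, lateness -7
B: 3→5, due 11, lateness -6
D: 5→16, due 15, lateness 1
C: 16→24, due 23, lateness 1
Maximum = 1.
SPT (increasing processing time): B A C D.
B: 0→2, due 11, lateness -9
A: 2→5, due 10, lateness -5
C: 5→13, due 23, lateness -10
D: 13→24, due 15, lateness 9
Maximum = 9.
FIFO (arrival order): A B C D.
A: 0→3, due 10, lateness -7
B: 3→5, due 11, lateness -6
C: 5→13, due 23, lateness -10
D: 13→24, due 15, lateness 9
Maximum = 9.
EDD 1, SPT 9, FIFO 9 → minimum 1.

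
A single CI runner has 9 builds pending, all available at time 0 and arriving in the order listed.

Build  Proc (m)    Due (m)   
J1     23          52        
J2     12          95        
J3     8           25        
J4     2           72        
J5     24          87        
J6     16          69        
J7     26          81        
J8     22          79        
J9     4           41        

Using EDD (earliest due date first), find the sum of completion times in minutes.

EDD (increasing due date): J3 J9 J1 J6 J4 J8 J7 J5 J2.
J3: 0→8
J9: 8→12
J1: 12→35
J6: 35→51
J4: 51→53
J8: 53→75
J7: 75→101
J5: 101→125
J2: 125→137
Sum = 8+12+35+51+53+75+101+125+137 = 597.

597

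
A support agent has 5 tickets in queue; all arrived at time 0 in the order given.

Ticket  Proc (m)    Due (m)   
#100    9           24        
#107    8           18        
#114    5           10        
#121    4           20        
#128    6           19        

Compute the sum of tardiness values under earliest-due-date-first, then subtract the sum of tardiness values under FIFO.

EDD (increasing due date): #114 #107 #128 #121 #100.
#114: 0→5, due 10, tardiness 0
#107: 5→13, due 18, tardiness 0
#128: 13→19, due 19, tardiness 0
#121: 19→23, due 20, tardiness 3
#100: 23→32, due 24, tardiness 8
Sum = 0+0+0+3+8 = 11.
FIFO (arrival order): #100 #107 #114 #121 #128.
#100: 0→9, due 24, tardiness 0
#107: 9→17, due 18, tardiness 0
#114: 17→22, due 10, tardiness 12
#121: 22→26, due 20, tardiness 6
#128: 26→32, due 19, tardiness 13
Sum = 0+0+12+6+13 = 31.
Difference = 11 − 31 = -20.

-20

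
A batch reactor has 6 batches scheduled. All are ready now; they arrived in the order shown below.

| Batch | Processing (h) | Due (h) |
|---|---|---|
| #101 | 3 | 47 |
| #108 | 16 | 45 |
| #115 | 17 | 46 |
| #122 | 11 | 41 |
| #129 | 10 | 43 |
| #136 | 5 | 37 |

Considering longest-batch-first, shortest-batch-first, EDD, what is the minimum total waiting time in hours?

103

LPT (decreasing processing time): #115 #108 #122 #129 #136 #101.
#115: waits 0, runs 0→17
#108: waits 17, runs 17→33
#122: waits 33, runs 33→44
#129: waits 44, runs 44→54
#136: waits 54, runs 54→59
#101: waits 59, runs 59→62
Sum = 0+17+33+44+54+59 = 207.
SPT (increasing processing time): #101 #136 #129 #122 #108 #115.
#101: waits 0, runs 0→3
#136: waits 3, runs 3→8
#129: waits 8, runs 8→18
#122: waits 18, runs 18→29
#108: waits 29, runs 29→45
#115: waits 45, runs 45→62
Sum = 0+3+8+18+29+45 = 103.
EDD (increasing due date): #136 #122 #129 #108 #115 #101.
#136: waits 0, runs 0→5
#122: waits 5, runs 5→16
#129: waits 16, runs 16→26
#108: waits 26, runs 26→42
#115: waits 42, runs 42→59
#101: waits 59, runs 59→62
Sum = 0+5+16+26+42+59 = 148.
LPT 207, SPT 103, EDD 148 → minimum 103.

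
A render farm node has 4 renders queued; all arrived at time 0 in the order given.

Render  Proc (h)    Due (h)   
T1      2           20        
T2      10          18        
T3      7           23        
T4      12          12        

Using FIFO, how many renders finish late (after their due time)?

FIFO (arrival order): T1 T2 T3 T4.
T1: 0→2, due 20, tardiness 0
T2: 2→12, due 18, tardiness 0
T3: 12→19, due 23, tardiness 0
T4: 19→31, due 12, tardiness 19
Late renders: 1.

1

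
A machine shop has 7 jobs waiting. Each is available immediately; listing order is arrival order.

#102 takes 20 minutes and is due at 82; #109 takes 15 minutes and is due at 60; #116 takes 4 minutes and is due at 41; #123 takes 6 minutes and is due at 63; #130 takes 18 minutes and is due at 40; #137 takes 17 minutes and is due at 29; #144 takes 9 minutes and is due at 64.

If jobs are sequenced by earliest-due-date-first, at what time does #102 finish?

EDD (increasing due date): #137 #130 #116 #109 #123 #144 #102.
#137: 0→17
#130: 17→35
#116: 35→39
#109: 39→54
#123: 54→60
#144: 60→69
#102: 69→89

89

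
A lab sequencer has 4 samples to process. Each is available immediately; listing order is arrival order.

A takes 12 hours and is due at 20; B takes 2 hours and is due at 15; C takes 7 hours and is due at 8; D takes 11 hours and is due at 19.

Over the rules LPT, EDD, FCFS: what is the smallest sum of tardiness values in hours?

LPT (decreasing processing time): A D C B.
A: 0→12, due 20, tardiness 0
D: 12→23, due 19, tardiness 4
C: 23→30, due 8, tardiness 22
B: 30→32, due 15, tardiness 17
Sum = 0+4+22+17 = 43.
EDD (increasing due date): C B D A.
C: 0→7, due 8, tardiness 0
B: 7→9, due 15, tardiness 0
D: 9→20, due 19, tardiness 1
A: 20→32, due 20, tardiness 12
Sum = 0+0+1+12 = 13.
FIFO (arrival order): A B C D.
A: 0→12, due 20, tardiness 0
B: 12→14, due 15, tardiness 0
C: 14→21, due 8, tardiness 13
D: 21→32, due 19, tardiness 13
Sum = 0+0+13+13 = 26.
LPT 43, EDD 13, FIFO 26 → minimum 13.

13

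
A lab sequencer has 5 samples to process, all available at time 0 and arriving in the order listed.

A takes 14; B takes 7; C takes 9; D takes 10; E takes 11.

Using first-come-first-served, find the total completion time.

FIFO (arrival order): A B C D E.
A: 0→14
B: 14→21
C: 21→30
D: 30→40
E: 40→51
Sum = 14+21+30+40+51 = 156.

156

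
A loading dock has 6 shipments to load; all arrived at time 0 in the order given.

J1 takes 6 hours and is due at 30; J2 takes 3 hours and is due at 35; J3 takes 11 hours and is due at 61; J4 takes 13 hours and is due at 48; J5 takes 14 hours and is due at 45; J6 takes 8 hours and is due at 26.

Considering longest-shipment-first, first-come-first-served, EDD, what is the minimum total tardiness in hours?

LPT (decreasing processing time): J5 J4 J3 J6 J1 J2.
J5: 0→14, due 45, tardiness 0
J4: 14→27, due 48, tardiness 0
J3: 27→38, due 61, tardiness 0
J6: 38→46, due 26, tardiness 20
J1: 46→52, due 30, tardiness 22
J2: 52→55, due 35, tardiness 20
Sum = 0+0+0+20+22+20 = 62.
FIFO (arrival order): J1 J2 J3 J4 J5 J6.
J1: 0→6, due 30, tardiness 0
J2: 6→9, due 35, tardiness 0
J3: 9→20, due 61, tardiness 0
J4: 20→33, due 48, tardiness 0
J5: 33→47, due 45, tardiness 2
J6: 47→55, due 26, tardiness 29
Sum = 0+0+0+0+2+29 = 31.
EDD (increasing due date): J6 J1 J2 J5 J4 J3.
J6: 0→8, due 26, tardiness 0
J1: 8→14, due 30, tardiness 0
J2: 14→17, due 35, tardiness 0
J5: 17→31, due 45, tardiness 0
J4: 31→44, due 48, tardiness 0
J3: 44→55, due 61, tardiness 0
Sum = 0+0+0+0+0+0 = 0.
LPT 62, FIFO 31, EDD 0 → minimum 0.

0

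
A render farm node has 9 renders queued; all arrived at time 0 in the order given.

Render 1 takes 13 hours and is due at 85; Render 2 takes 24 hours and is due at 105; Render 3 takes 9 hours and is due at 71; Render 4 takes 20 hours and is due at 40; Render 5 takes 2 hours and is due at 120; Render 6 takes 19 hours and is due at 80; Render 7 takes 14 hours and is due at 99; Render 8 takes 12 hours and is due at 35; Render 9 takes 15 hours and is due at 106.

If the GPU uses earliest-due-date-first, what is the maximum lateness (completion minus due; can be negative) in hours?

20

EDD (increasing due date): Render 8 Render 4 Render 3 Render 6 Render 1 Render 7 Render 2 Render 9 Render 5.
Render 8: 0→12, due 35, lateness -23
Render 4: 12→32, due 40, lateness -8
Render 3: 32→41, due 71, lateness -30
Render 6: 41→60, due 80, lateness -20
Render 1: 60→73, due 85, lateness -12
Render 7: 73→87, due 99, lateness -12
Render 2: 87→111, due 105, lateness 6
Render 9: 111→126, due 106, lateness 20
Render 5: 126→128, due 120, lateness 8
Maximum = 20.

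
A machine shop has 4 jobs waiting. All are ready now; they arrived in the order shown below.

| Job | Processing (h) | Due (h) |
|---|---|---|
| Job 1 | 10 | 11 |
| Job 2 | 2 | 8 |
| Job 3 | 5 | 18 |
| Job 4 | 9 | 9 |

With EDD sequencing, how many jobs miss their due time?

3

EDD (increasing due date): Job 2 Job 4 Job 1 Job 3.
Job 2: 0→2, due 8, tardiness 0
Job 4: 2→11, due 9, tardiness 2
Job 1: 11→21, due 11, tardiness 10
Job 3: 21→26, due 18, tardiness 8
Late jobs: 3.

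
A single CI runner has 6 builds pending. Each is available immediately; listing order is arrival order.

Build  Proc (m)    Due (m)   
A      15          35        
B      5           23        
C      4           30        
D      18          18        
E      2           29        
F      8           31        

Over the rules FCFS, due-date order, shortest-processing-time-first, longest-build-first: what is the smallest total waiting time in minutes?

FIFO (arrival order): A B C D E F.
A: waits 0, runs 0→15
B: waits 15, runs 15→20
C: waits 20, runs 20→24
D: waits 24, runs 24→42
E: waits 42, runs 42→44
F: waits 44, runs 44→52
Sum = 0+15+20+24+42+44 = 145.
EDD (increasing due date): D B E C F A.
D: waits 0, runs 0→18
B: waits 18, runs 18→23
E: waits 23, runs 23→25
C: waits 25, runs 25→29
F: waits 29, runs 29→37
A: waits 37, runs 37→52
Sum = 0+18+23+25+29+37 = 132.
SPT (increasing processing time): E C B F A D.
E: waits 0, runs 0→2
C: waits 2, runs 2→6
B: waits 6, runs 6→11
F: waits 11, runs 11→19
A: waits 19, runs 19→34
D: waits 34, runs 34→52
Sum = 0+2+6+11+19+34 = 72.
LPT (decreasing processing time): D A F B C E.
D: waits 0, runs 0→18
A: waits 18, runs 18→33
F: waits 33, runs 33→41
B: waits 41, runs 41→46
C: waits 46, runs 46→50
E: waits 50, runs 50→52
Sum = 0+18+33+41+46+50 = 188.
FIFO 145, EDD 132, SPT 72, LPT 188 → minimum 72.

72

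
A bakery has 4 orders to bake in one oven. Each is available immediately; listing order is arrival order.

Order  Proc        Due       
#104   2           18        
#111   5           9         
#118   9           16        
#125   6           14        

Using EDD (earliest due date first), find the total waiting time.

EDD (increasing due date): #111 #125 #118 #104.
#111: waits 0, runs 0→5
#125: waits 5, runs 5→11
#118: waits 11, runs 11→20
#104: waits 20, runs 20→22
Sum = 0+5+11+20 = 36.

36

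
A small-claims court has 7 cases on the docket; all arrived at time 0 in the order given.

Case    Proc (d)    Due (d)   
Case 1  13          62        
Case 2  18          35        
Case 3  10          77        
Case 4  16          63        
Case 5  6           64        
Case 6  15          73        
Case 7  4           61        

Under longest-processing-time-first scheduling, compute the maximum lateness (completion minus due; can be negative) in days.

21

LPT (decreasing processing time): Case 2 Case 4 Case 6 Case 1 Case 3 Case 5 Case 7.
Case 2: 0→18, due 35, lateness -17
Case 4: 18→34, due 63, lateness -29
Case 6: 34→49, due 73, lateness -24
Case 1: 49→62, due 62, lateness 0
Case 3: 62→72, due 77, lateness -5
Case 5: 72→78, due 64, lateness 14
Case 7: 78→82, due 61, lateness 21
Maximum = 21.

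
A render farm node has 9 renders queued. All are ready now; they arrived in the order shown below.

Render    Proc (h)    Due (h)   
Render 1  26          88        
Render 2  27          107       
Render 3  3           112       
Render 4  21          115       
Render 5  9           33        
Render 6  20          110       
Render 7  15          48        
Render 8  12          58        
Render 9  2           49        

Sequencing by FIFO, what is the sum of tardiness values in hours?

287

FIFO (arrival order): Render 1 Render 2 Render 3 Render 4 Render 5 Render 6 Render 7 Render 8 Render 9.
Render 1: 0→26, due 88, tardiness 0
Render 2: 26→53, due 107, tardiness 0
Render 3: 53→56, due 112, tardiness 0
Render 4: 56→77, due 115, tardiness 0
Render 5: 77→86, due 33, tardiness 53
Render 6: 86→106, due 110, tardiness 0
Render 7: 106→121, due 48, tardiness 73
Render 8: 121→133, due 58, tardiness 75
Render 9: 133→135, due 49, tardiness 86
Sum = 0+0+0+0+53+0+73+75+86 = 287.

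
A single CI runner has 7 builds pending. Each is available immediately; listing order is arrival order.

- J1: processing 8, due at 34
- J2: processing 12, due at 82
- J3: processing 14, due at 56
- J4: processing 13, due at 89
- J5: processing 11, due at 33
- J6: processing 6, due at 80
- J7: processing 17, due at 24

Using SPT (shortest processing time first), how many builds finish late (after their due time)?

2

SPT (increasing processing time): J6 J1 J5 J2 J4 J3 J7.
J6: 0→6, due 80, tardiness 0
J1: 6→14, due 34, tardiness 0
J5: 14→25, due 33, tardiness 0
J2: 25→37, due 82, tardiness 0
J4: 37→50, due 89, tardiness 0
J3: 50→64, due 56, tardiness 8
J7: 64→81, due 24, tardiness 57
Late builds: 2.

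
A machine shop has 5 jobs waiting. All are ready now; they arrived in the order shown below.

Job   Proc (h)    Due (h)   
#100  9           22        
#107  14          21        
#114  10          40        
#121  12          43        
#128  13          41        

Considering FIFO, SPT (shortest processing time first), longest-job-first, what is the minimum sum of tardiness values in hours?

21

FIFO (arrival order): #100 #107 #114 #121 #128.
#100: 0→9, due 22, tardiness 0
#107: 9→23, due 21, tardiness 2
#114: 23→33, due 40, tardiness 0
#121: 33→45, due 43, tardiness 2
#128: 45→58, due 41, tardiness 17
Sum = 0+2+0+2+17 = 21.
SPT (increasing processing time): #100 #114 #121 #128 #107.
#100: 0→9, due 22, tardiness 0
#114: 9→19, due 40, tardiness 0
#121: 19→31, due 43, tardiness 0
#128: 31→44, due 41, tardiness 3
#107: 44→58, due 21, tardiness 37
Sum = 0+0+0+3+37 = 40.
LPT (decreasing processing time): #107 #128 #121 #114 #100.
#107: 0→14, due 21, tardiness 0
#128: 14→27, due 41, tardiness 0
#121: 27→39, due 43, tardiness 0
#114: 39→49, due 40, tardiness 9
#100: 49→58, due 22, tardiness 36
Sum = 0+0+0+9+36 = 45.
FIFO 21, SPT 40, LPT 45 → minimum 21.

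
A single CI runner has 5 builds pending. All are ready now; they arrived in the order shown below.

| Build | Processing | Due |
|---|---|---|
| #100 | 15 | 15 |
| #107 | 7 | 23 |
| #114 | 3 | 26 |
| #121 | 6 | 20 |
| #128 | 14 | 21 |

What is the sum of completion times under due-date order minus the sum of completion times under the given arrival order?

20

EDD (increasing due date): #100 #121 #128 #107 #114.
#100: 0→15
#121: 15→21
#128: 21→35
#107: 35→42
#114: 42→45
Sum = 15+21+35+42+45 = 158.
FIFO (arrival order): #100 #107 #114 #121 #128.
#100: 0→15
#107: 15→22
#114: 22→25
#121: 25→31
#128: 31→45
Sum = 15+22+25+31+45 = 138.
Difference = 158 − 138 = 20.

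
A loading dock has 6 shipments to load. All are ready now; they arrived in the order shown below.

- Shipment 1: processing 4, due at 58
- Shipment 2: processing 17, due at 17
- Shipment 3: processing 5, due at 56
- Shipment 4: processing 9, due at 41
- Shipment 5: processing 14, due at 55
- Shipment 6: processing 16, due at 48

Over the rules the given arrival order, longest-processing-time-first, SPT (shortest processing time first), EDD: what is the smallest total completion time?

FIFO (arrival order): Shipment 1 Shipment 2 Shipment 3 Shipment 4 Shipment 5 Shipment 6.
Shipment 1: 0→4
Shipment 2: 4→21
Shipment 3: 21→26
Shipment 4: 26→35
Shipment 5: 35→49
Shipment 6: 49→65
Sum = 4+21+26+35+49+65 = 200.
LPT (decreasing processing time): Shipment 2 Shipment 6 Shipment 5 Shipment 4 Shipment 3 Shipment 1.
Shipment 2: 0→17
Shipment 6: 17→33
Shipment 5: 33→47
Shipment 4: 47→56
Shipment 3: 56→61
Shipment 1: 61→65
Sum = 17+33+47+56+61+65 = 279.
SPT (increasing processing time): Shipment 1 Shipment 3 Shipment 4 Shipment 5 Shipment 6 Shipment 2.
Shipment 1: 0→4
Shipment 3: 4→9
Shipment 4: 9→18
Shipment 5: 18→32
Shipment 6: 32→48
Shipment 2: 48→65
Sum = 4+9+18+32+48+65 = 176.
EDD (increasing due date): Shipment 2 Shipment 4 Shipment 6 Shipment 5 Shipment 3 Shipment 1.
Shipment 2: 0→17
Shipment 4: 17→26
Shipment 6: 26→42
Shipment 5: 42→56
Shipment 3: 56→61
Shipment 1: 61→65
Sum = 17+26+42+56+61+65 = 267.
FIFO 200, LPT 279, SPT 176, EDD 267 → minimum 176.

176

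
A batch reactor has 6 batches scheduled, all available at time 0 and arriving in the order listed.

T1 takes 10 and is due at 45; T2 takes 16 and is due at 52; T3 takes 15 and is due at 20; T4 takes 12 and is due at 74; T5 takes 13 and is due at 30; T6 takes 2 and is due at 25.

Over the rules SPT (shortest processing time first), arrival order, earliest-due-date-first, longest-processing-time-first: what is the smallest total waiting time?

SPT (increasing processing time): T6 T1 T4 T5 T3 T2.
T6: waits 0, runs 0→2
T1: waits 2, runs 2→12
T4: waits 12, runs 12→24
T5: waits 24, runs 24→37
T3: waits 37, runs 37→52
T2: waits 52, runs 52→68
Sum = 0+2+12+24+37+52 = 127.
FIFO (arrival order): T1 T2 T3 T4 T5 T6.
T1: waits 0, runs 0→10
T2: waits 10, runs 10→26
T3: waits 26, runs 26→41
T4: waits 41, runs 41→53
T5: waits 53, runs 53→66
T6: waits 66, runs 66→68
Sum = 0+10+26+41+53+66 = 196.
EDD (increasing due date): T3 T6 T5 T1 T2 T4.
T3: waits 0, runs 0→15
T6: waits 15, runs 15→17
T5: waits 17, runs 17→30
T1: waits 30, runs 30→40
T2: waits 40, runs 40→56
T4: waits 56, runs 56→68
Sum = 0+15+17+30+40+56 = 158.
LPT (decreasing processing time): T2 T3 T5 T4 T1 T6.
T2: waits 0, runs 0→16
T3: waits 16, runs 16→31
T5: waits 31, runs 31→44
T4: waits 44, runs 44→56
T1: waits 56, runs 56→66
T6: waits 66, runs 66→68
Sum = 0+16+31+44+56+66 = 213.
SPT 127, FIFO 196, EDD 158, LPT 213 → minimum 127.

127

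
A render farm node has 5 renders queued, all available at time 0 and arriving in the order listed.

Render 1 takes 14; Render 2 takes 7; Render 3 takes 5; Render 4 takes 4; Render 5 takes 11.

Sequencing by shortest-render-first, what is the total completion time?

SPT (increasing processing time): Render 4 Render 3 Render 2 Render 5 Render 1.
Render 4: 0→4
Render 3: 4→9
Render 2: 9→16
Render 5: 16→27
Render 1: 27→41
Sum = 4+9+16+27+41 = 97.

97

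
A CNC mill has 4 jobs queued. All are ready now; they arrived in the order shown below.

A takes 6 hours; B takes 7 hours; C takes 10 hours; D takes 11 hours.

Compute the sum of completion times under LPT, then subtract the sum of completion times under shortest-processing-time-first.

18

LPT (decreasing processing time): D C B A.
D: 0→11
C: 11→21
B: 21→28
A: 28→34
Sum = 11+21+28+34 = 94.
SPT (increasing processing time): A B C D.
A: 0→6
B: 6→13
C: 13→23
D: 23→34
Sum = 6+13+23+34 = 76.
Difference = 94 − 76 = 18.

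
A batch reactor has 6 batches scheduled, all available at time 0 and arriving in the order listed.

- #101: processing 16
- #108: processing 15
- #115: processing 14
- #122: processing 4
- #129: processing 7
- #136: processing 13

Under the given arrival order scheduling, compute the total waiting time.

FIFO (arrival order): #101 #108 #115 #122 #129 #136.
#101: waits 0, runs 0→16
#108: waits 16, runs 16→31
#115: waits 31, runs 31→45
#122: waits 45, runs 45→49
#129: waits 49, runs 49→56
#136: waits 56, runs 56→69
Sum = 0+16+31+45+49+56 = 197.

197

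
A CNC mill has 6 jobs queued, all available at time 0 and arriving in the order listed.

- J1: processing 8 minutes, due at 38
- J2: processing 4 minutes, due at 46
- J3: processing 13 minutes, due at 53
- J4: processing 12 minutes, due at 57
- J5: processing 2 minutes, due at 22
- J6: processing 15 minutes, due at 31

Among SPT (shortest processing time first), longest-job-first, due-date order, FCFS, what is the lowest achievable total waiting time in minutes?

SPT (increasing processing time): J5 J2 J1 J4 J3 J6.
J5: waits 0, runs 0→2
J2: waits 2, runs 2→6
J1: waits 6, runs 6→14
J4: waits 14, runs 14→26
J3: waits 26, runs 26→39
J6: waits 39, runs 39→54
Sum = 0+2+6+14+26+39 = 87.
LPT (decreasing processing time): J6 J3 J4 J1 J2 J5.
J6: waits 0, runs 0→15
J3: waits 15, runs 15→28
J4: waits 28, runs 28→40
J1: waits 40, runs 40→48
J2: waits 48, runs 48→52
J5: waits 52, runs 52→54
Sum = 0+15+28+40+48+52 = 183.
EDD (increasing due date): J5 J6 J1 J2 J3 J4.
J5: waits 0, runs 0→2
J6: waits 2, runs 2→17
J1: waits 17, runs 17→25
J2: waits 25, runs 25→29
J3: waits 29, runs 29→42
J4: waits 42, runs 42→54
Sum = 0+2+17+25+29+42 = 115.
FIFO (arrival order): J1 J2 J3 J4 J5 J6.
J1: waits 0, runs 0→8
J2: waits 8, runs 8→12
J3: waits 12, runs 12→25
J4: waits 25, runs 25→37
J5: waits 37, runs 37→39
J6: waits 39, runs 39→54
Sum = 0+8+12+25+37+39 = 121.
SPT 87, LPT 183, EDD 115, FIFO 121 → minimum 87.

87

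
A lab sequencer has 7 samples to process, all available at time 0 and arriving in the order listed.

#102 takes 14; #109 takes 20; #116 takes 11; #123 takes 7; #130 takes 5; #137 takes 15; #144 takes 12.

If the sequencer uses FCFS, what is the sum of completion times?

358

FIFO (arrival order): #102 #109 #116 #123 #130 #137 #144.
#102: 0→14
#109: 14→34
#116: 34→45
#123: 45→52
#130: 52→57
#137: 57→72
#144: 72→84
Sum = 14+34+45+52+57+72+84 = 358.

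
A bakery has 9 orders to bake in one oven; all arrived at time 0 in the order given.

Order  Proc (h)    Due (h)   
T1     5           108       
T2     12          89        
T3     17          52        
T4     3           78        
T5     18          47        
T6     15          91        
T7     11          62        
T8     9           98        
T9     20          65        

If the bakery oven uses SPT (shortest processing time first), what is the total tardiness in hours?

SPT (increasing processing time): T4 T1 T8 T7 T2 T6 T3 T5 T9.
T4: 0→3, due 78, tardiness 0
T1: 3→8, due 108, tardiness 0
T8: 8→17, due 98, tardiness 0
T7: 17→28, due 62, tardiness 0
T2: 28→40, due 89, tardiness 0
T6: 40→55, due 91, tardiness 0
T3: 55→72, due 52, tardiness 20
T5: 72→90, due 47, tardiness 43
T9: 90→110, due 65, tardiness 45
Sum = 0+0+0+0+0+0+20+43+45 = 108.

108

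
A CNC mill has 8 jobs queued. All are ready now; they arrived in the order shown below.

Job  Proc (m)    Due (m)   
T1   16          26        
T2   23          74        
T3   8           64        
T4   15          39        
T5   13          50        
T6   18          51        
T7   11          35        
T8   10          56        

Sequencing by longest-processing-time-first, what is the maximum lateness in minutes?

LPT (decreasing processing time): T2 T6 T1 T4 T5 T7 T8 T3.
T2: 0→23, due 74, lateness -51
T6: 23→41, due 51, lateness -10
T1: 41→57, due 26, lateness 31
T4: 57→72, due 39, lateness 33
T5: 72→85, due 50, lateness 35
T7: 85→96, due 35, lateness 61
T8: 96→106, due 56, lateness 50
T3: 106→114, due 64, lateness 50
Maximum = 61.

61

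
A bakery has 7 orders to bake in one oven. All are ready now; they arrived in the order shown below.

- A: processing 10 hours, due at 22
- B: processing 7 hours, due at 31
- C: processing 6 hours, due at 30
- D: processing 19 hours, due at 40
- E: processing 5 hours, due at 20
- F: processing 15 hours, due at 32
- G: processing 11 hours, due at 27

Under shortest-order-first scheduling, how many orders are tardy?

SPT (increasing processing time): E C B A G F D.
E: 0→5, due 20, tardiness 0
C: 5→11, due 30, tardiness 0
B: 11→18, due 31, tardiness 0
A: 18→28, due 22, tardiness 6
G: 28→39, due 27, tardiness 12
F: 39→54, due 32, tardiness 22
D: 54→73, due 40, tardiness 33
Late orders: 4.

4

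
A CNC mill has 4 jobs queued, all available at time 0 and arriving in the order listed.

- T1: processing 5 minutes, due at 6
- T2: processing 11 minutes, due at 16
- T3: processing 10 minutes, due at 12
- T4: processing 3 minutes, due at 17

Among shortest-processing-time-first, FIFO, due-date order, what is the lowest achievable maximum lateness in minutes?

SPT (increasing processing time): T4 T1 T3 T2.
T4: 0→3, due 17, lateness -14
T1: 3→8, due 6, lateness 2
T3: 8→18, due 12, lateness 6
T2: 18→29, due 16, lateness 13
Maximum = 13.
FIFO (arrival order): T1 T2 T3 T4.
T1: 0→5, due 6, lateness -1
T2: 5→16, due 16, lateness 0
T3: 16→26, due 12, lateness 14
T4: 26→29, due 17, lateness 12
Maximum = 14.
EDD (increasing due date): T1 T3 T2 T4.
T1: 0→5, due 6, lateness -1
T3: 5→15, due 12, lateness 3
T2: 15→26, due 16, lateness 10
T4: 26→29, due 17, lateness 12
Maximum = 12.
SPT 13, FIFO 14, EDD 12 → minimum 12.

12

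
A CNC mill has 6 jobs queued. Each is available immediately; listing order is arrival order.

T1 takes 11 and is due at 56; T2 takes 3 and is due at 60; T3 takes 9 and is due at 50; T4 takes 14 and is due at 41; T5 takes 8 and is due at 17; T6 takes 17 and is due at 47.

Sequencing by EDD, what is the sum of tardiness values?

5

EDD (increasing due date): T5 T4 T6 T3 T1 T2.
T5: 0→8, due 17, tardiness 0
T4: 8→22, due 41, tardiness 0
T6: 22→39, due 47, tardiness 0
T3: 39→48, due 50, tardiness 0
T1: 48→59, due 56, tardiness 3
T2: 59→62, due 60, tardiness 2
Sum = 0+0+0+0+3+2 = 5.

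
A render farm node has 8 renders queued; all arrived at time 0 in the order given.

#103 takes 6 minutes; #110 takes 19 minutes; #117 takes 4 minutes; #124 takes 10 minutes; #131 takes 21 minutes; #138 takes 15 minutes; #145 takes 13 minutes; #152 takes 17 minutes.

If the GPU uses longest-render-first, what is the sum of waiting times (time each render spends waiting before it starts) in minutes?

LPT (decreasing processing time): #131 #110 #152 #138 #145 #124 #103 #117.
#131: waits 0, runs 0→21
#110: waits 21, runs 21→40
#152: waits 40, runs 40→57
#138: waits 57, runs 57→72
#145: waits 72, runs 72→85
#124: waits 85, runs 85→95
#103: waits 95, runs 95→101
#117: waits 101, runs 101→105
Sum = 0+21+40+57+72+85+95+101 = 471.

471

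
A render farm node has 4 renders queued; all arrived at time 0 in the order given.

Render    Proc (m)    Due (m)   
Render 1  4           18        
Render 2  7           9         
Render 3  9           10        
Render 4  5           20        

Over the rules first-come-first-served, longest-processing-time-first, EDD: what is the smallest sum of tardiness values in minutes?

13

FIFO (arrival order): Render 1 Render 2 Render 3 Render 4.
Render 1: 0→4, due 18, tardiness 0
Render 2: 4→11, due 9, tardiness 2
Render 3: 11→20, due 10, tardiness 10
Render 4: 20→25, due 20, tardiness 5
Sum = 0+2+10+5 = 17.
LPT (decreasing processing time): Render 3 Render 2 Render 4 Render 1.
Render 3: 0→9, due 10, tardiness 0
Render 2: 9→16, due 9, tardiness 7
Render 4: 16→21, due 20, tardiness 1
Render 1: 21→25, due 18, tardiness 7
Sum = 0+7+1+7 = 15.
EDD (increasing due date): Render 2 Render 3 Render 1 Render 4.
Render 2: 0→7, due 9, tardiness 0
Render 3: 7→16, due 10, tardiness 6
Render 1: 16→20, due 18, tardiness 2
Render 4: 20→25, due 20, tardiness 5
Sum = 0+6+2+5 = 13.
FIFO 17, LPT 15, EDD 13 → minimum 13.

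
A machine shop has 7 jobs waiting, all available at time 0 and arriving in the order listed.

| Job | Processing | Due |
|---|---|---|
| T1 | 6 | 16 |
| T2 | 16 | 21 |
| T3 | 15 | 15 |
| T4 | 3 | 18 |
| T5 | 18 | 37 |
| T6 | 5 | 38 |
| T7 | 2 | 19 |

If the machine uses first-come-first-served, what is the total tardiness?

FIFO (arrival order): T1 T2 T3 T4 T5 T6 T7.
T1: 0→6, due 16, tardiness 0
T2: 6→22, due 21, tardiness 1
T3: 22→37, due 15, tardiness 22
T4: 37→40, due 18, tardiness 22
T5: 40→58, due 37, tardiness 21
T6: 58→63, due 38, tardiness 25
T7: 63→65, due 19, tardiness 46
Sum = 0+1+22+22+21+25+46 = 137.

137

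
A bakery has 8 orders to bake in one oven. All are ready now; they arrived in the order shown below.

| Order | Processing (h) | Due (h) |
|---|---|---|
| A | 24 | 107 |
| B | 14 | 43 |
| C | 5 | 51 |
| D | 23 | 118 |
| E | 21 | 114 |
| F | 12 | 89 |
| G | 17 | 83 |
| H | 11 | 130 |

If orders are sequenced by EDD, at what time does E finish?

93

EDD (increasing due date): B C G F A E D H.
B: 0→14
C: 14→19
G: 19→36
F: 36→48
A: 48→72
E: 72→93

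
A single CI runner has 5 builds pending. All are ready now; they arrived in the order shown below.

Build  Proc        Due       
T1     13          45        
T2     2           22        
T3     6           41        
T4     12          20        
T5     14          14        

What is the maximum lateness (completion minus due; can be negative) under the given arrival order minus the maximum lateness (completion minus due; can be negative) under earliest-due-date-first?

27

FIFO (arrival order): T1 T2 T3 T4 T5.
T1: 0→13, due 45, lateness -32
T2: 13→15, due 22, lateness -7
T3: 15→21, due 41, lateness -20
T4: 21→33, due 20, lateness 13
T5: 33→47, due 14, lateness 33
Maximum = 33.
EDD (increasing due date): T5 T4 T2 T3 T1.
T5: 0→14, due 14, lateness 0
T4: 14→26, due 20, lateness 6
T2: 26→28, due 22, lateness 6
T3: 28→34, due 41, lateness -7
T1: 34→47, due 45, lateness 2
Maximum = 6.
Difference = 33 − 6 = 27.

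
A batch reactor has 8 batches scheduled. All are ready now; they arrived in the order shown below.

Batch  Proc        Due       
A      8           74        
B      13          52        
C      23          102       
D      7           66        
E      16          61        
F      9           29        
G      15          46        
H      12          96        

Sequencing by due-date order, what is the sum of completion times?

EDD (increasing due date): F G B E D A H C.
F: 0→9
G: 9→24
B: 24→37
E: 37→53
D: 53→60
A: 60→68
H: 68→80
C: 80→103
Sum = 9+24+37+53+60+68+80+103 = 434.

434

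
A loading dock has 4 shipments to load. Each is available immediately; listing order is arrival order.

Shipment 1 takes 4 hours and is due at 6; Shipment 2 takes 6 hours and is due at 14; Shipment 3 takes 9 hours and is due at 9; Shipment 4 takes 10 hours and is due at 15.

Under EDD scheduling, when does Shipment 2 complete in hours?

19

EDD (increasing due date): Shipment 1 Shipment 3 Shipment 2 Shipment 4.
Shipment 1: 0→4
Shipment 3: 4→13
Shipment 2: 13→19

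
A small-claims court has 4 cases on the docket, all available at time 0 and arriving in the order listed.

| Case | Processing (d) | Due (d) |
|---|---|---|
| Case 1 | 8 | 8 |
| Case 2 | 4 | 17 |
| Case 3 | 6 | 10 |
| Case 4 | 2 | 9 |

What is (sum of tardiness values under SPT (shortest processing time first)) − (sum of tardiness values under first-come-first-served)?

-5

SPT (increasing processing time): Case 4 Case 2 Case 3 Case 1.
Case 4: 0→2, due 9, tardiness 0
Case 2: 2→6, due 17, tardiness 0
Case 3: 6→12, due 10, tardiness 2
Case 1: 12→20, due 8, tardiness 12
Sum = 0+0+2+12 = 14.
FIFO (arrival order): Case 1 Case 2 Case 3 Case 4.
Case 1: 0→8, due 8, tardiness 0
Case 2: 8→12, due 17, tardiness 0
Case 3: 12→18, due 10, tardiness 8
Case 4: 18→20, due 9, tardiness 11
Sum = 0+0+8+11 = 19.
Difference = 14 − 19 = -5.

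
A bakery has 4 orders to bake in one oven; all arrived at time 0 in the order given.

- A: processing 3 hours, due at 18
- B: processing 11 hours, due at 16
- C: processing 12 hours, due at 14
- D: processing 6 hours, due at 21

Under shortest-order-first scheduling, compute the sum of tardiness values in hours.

SPT (increasing processing time): A D B C.
A: 0→3, due 18, tardiness 0
D: 3→9, due 21, tardiness 0
B: 9→20, due 16, tardiness 4
C: 20→32, due 14, tardiness 18
Sum = 0+0+4+18 = 22.

22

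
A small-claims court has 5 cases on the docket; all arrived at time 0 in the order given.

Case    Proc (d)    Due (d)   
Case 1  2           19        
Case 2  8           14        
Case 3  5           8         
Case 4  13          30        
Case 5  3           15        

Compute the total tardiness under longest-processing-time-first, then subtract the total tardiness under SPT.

44

LPT (decreasing processing time): Case 4 Case 2 Case 3 Case 5 Case 1.
Case 4: 0→13, due 30, tardiness 0
Case 2: 13→21, due 14, tardiness 7
Case 3: 21→26, due 8, tardiness 18
Case 5: 26→29, due 15, tardiness 14
Case 1: 29→31, due 19, tardiness 12
Sum = 0+7+18+14+12 = 51.
SPT (increasing processing time): Case 1 Case 5 Case 3 Case 2 Case 4.
Case 1: 0→2, due 19, tardiness 0
Case 5: 2→5, due 15, tardiness 0
Case 3: 5→10, due 8, tardiness 2
Case 2: 10→18, due 14, tardiness 4
Case 4: 18→31, due 30, tardiness 1
Sum = 0+0+2+4+1 = 7.
Difference = 51 − 7 = 44.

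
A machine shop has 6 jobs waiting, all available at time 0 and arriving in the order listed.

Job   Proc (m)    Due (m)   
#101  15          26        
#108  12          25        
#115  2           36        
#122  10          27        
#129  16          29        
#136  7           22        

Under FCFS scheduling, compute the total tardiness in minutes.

FIFO (arrival order): #101 #108 #115 #122 #129 #136.
#101: 0→15, due 26, tardiness 0
#108: 15→27, due 25, tardiness 2
#115: 27→29, due 36, tardiness 0
#122: 29→39, due 27, tardiness 12
#129: 39→55, due 29, tardiness 26
#136: 55→62, due 22, tardiness 40
Sum = 0+2+0+12+26+40 = 80.

80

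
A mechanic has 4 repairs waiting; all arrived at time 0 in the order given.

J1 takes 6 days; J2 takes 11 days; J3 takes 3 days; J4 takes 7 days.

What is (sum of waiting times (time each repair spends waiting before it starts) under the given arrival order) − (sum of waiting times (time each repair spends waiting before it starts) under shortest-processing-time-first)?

15

FIFO (arrival order): J1 J2 J3 J4.
J1: waits 0, runs 0→6
J2: waits 6, runs 6→17
J3: waits 17, runs 17→20
J4: waits 20, runs 20→27
Sum = 0+6+17+20 = 43.
SPT (increasing processing time): J3 J1 J4 J2.
J3: waits 0, runs 0→3
J1: waits 3, runs 3→9
J4: waits 9, runs 9→16
J2: waits 16, runs 16→27
Sum = 0+3+9+16 = 28.
Difference = 43 − 28 = 15.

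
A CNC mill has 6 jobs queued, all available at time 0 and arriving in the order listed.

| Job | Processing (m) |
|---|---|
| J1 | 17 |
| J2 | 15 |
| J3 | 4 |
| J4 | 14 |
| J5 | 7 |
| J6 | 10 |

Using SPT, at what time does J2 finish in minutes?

50

SPT (increasing processing time): J3 J5 J6 J4 J2 J1.
J3: 0→4
J5: 4→11
J6: 11→21
J4: 21→35
J2: 35→50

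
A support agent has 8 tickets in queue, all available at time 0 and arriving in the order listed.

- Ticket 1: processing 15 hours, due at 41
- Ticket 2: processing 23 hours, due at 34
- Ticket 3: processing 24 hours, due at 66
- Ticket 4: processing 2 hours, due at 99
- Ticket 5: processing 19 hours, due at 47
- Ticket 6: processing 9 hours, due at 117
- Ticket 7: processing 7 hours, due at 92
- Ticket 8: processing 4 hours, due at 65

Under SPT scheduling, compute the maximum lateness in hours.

SPT (increasing processing time): Ticket 4 Ticket 8 Ticket 7 Ticket 6 Ticket 1 Ticket 5 Ticket 2 Ticket 3.
Ticket 4: 0→2, due 99, lateness -97
Ticket 8: 2→6, due 65, lateness -59
Ticket 7: 6→13, due 92, lateness -79
Ticket 6: 13→22, due 117, lateness -95
Ticket 1: 22→37, due 41, lateness -4
Ticket 5: 37→56, due 47, lateness 9
Ticket 2: 56→79, due 34, lateness 45
Ticket 3: 79→103, due 66, lateness 37
Maximum = 45.

45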